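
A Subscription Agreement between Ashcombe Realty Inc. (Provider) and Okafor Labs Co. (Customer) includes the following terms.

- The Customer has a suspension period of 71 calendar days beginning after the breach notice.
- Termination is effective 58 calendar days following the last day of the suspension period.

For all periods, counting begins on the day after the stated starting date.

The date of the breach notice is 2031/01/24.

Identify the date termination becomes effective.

2031/06/02

The last day of the suspension period: 71 calendar days after 2031/01/24 is 2031/04/05.
The date termination becomes effective: 58 calendar days after 2031/04/05 is 2031/06/02.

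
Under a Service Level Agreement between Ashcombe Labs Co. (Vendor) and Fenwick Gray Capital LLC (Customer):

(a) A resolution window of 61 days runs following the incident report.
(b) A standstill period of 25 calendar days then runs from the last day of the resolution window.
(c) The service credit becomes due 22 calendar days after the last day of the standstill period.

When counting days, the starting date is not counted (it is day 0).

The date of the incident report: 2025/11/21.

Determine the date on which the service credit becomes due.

2026/03/09

The last day of the resolution window: 2025/11/21 + 61 days = 2026/01/21.
Adding 25 calendar days to 2026/01/21 gives 2026/02/15, which is the last day of the standstill period.
The date on which the service credit becomes due: 22 calendar days after 2026/02/15 is 2026/03/09.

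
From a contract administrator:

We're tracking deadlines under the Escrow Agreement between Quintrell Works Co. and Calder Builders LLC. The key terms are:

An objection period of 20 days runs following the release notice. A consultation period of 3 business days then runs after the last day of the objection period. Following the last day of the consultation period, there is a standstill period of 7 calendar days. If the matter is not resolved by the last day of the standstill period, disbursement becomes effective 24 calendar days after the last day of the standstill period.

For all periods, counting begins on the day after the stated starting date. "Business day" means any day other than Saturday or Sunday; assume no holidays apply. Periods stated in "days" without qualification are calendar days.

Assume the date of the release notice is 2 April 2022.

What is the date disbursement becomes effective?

The last day of the objection period: 20 calendar days after 2 April 2022 is 22 April 2022.
The last day of the consultation period: counting 3 business days from Friday, 22 April 2022 (Apr 25, Apr 26, Apr 27, skipping weekends) reaches Wednesday, 27 April 2022.
Adding 7 calendar days to 27 April 2022 gives 4 May 2022, which is the last day of the standstill period.
Adding 24 calendar days to 4 May 2022 gives 28 May 2022, which is the date disbursement becomes effective.

28 May 2022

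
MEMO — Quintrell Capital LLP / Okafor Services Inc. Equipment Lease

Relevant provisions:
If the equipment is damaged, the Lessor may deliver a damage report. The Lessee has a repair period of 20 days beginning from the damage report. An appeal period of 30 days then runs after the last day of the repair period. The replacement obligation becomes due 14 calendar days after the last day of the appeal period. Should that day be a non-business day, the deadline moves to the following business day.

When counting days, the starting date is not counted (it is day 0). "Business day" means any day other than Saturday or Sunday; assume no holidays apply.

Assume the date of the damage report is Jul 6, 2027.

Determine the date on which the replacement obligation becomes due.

The last day of the repair period: 20 calendar days after Jul 6, 2027 is Jul 26, 2027.
Adding 30 calendar days to Jul 26, 2027 gives Aug 25, 2027, which is the last day of the appeal period.
Adding 14 calendar days to Aug 25, 2027 gives Sep 8, 2027, which is the date on which the replacement obligation becomes due. Sep 8, 2027 is a Wednesday, so no roll-forward applies.

Sep 8, 2027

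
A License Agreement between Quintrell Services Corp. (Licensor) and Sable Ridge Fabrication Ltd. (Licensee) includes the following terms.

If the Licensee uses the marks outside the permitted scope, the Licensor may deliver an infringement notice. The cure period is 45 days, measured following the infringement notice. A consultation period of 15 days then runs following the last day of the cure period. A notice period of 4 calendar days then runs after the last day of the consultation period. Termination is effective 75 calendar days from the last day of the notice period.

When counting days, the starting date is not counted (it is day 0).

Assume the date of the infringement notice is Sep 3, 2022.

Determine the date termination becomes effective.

Jan 20, 2023

Adding 45 calendar days to Sep 3, 2022 gives Oct 18, 2022, which is the last day of the cure period.
Adding 15 calendar days to Oct 18, 2022 gives Nov 2, 2022, which is the last day of the consultation period.
Adding 4 calendar days to Nov 2, 2022 gives Nov 6, 2022, which is the last day of the notice period.
Adding 75 calendar days to Nov 6, 2022 gives Jan 20, 2023, which is the date termination becomes effective.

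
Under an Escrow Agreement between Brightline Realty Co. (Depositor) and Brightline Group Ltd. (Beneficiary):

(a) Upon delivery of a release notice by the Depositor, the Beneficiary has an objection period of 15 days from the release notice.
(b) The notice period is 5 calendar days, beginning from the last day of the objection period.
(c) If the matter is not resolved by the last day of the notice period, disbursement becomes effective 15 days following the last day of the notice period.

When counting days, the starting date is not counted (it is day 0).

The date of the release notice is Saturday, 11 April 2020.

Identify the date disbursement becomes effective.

Adding 15 calendar days to 11 April 2020 gives 26 April 2020, which is the last day of the objection period.
The last day of the notice period: 5 calendar days after 26 April 2020 is 1 May 2020.
Adding 15 calendar days to 1 May 2020 gives 16 May 2020, which is the date disbursement becomes effective.

16 May 2020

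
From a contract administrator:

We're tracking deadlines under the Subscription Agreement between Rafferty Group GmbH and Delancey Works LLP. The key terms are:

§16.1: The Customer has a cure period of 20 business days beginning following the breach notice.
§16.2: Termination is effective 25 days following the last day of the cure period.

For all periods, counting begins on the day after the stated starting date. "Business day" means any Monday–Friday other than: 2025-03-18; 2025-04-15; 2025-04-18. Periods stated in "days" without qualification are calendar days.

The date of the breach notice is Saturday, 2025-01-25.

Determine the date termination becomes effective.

2025-03-18

The last day of the cure period: 20 business days after Saturday, 2025-01-25, skipping weekends — Jan 27, Jan 28, Jan 29, Jan 30, …, Feb 19, Feb 20, Feb 21 — lands on Friday, 2025-02-21.
Adding 25 calendar days to 2025-02-21 gives 2025-03-18, which is the date termination becomes effective.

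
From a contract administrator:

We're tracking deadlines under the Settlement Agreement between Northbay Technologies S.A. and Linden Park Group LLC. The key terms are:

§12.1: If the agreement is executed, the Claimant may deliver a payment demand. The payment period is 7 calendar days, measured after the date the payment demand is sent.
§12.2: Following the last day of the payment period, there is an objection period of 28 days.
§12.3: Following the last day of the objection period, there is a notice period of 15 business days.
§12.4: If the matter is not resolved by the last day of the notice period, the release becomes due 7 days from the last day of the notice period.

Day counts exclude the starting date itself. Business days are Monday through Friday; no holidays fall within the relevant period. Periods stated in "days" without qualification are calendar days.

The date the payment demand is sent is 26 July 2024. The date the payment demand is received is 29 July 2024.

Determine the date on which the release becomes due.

27 September 2024

The last day of the payment period: 7 calendar days after 26 July 2024 is 2 August 2024.
The last day of the objection period: 2 August 2024 + 28 days = 30 August 2024.
From Friday, 30 August 2024, 15 business days (Sep 2, Sep 3, Sep 4, Sep 5, …, Sep 18, Sep 19, Sep 20, skipping weekends) brings us to Friday, 20 September 2024, which is the last day of the notice period.
The date on which the release becomes due: 20 September 2024 + 7 days = 27 September 2024.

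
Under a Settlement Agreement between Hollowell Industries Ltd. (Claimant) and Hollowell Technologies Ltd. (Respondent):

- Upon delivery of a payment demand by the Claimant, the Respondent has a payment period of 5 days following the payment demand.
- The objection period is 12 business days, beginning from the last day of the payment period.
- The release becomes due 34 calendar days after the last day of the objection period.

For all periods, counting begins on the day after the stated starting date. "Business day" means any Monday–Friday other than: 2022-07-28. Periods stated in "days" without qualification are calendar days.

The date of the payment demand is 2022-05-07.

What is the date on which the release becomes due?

2022-07-03

Adding 5 calendar days to 2022-05-07 gives 2022-05-12, which is the last day of the payment period.
The last day of the objection period: 12 business days after Thursday, 2022-05-12, skipping weekends — May 13, May 16, May 17, May 18, …, May 26, May 27, May 30 — lands on Monday, 2022-05-30.
Adding 34 calendar days to 2022-05-30 gives 2022-07-03, which is the date on which the release becomes due.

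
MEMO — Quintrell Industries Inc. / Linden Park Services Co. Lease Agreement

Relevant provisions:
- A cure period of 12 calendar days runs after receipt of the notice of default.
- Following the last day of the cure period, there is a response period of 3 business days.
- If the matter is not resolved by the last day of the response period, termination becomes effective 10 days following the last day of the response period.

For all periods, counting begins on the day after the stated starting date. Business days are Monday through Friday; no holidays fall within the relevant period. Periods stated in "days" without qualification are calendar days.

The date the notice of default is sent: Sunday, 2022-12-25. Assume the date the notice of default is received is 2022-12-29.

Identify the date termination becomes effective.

The last day of the cure period: 12 calendar days after 2022-12-29 is 2023-01-10.
The last day of the response period: 3 business days after Tuesday, 2023-01-10, skipping weekends — Jan 11, Jan 12, Jan 13 — lands on Friday, 2023-01-13.
The date termination becomes effective: 2023-01-13 + 10 days = 2023-01-23.

2023-01-23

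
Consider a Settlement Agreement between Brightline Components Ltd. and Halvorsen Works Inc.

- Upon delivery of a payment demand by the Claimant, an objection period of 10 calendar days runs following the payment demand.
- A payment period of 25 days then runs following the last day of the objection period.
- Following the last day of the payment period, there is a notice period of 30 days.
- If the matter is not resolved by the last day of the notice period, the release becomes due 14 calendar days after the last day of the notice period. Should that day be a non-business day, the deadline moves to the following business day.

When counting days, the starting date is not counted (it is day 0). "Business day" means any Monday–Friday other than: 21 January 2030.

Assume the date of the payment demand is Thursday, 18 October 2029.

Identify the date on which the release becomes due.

The last day of the objection period: 18 October 2029 + 10 days = 28 October 2029.
The last day of the payment period: 28 October 2029 + 25 days = 22 November 2029.
The last day of the notice period: 22 November 2029 + 30 days = 22 December 2029.
The date on which the release becomes due: 22 December 2029 + 14 days = 5 January 2030. That falls on a Saturday, so it rolls to the next business day, Monday, 7 January 2030.

7 January 2030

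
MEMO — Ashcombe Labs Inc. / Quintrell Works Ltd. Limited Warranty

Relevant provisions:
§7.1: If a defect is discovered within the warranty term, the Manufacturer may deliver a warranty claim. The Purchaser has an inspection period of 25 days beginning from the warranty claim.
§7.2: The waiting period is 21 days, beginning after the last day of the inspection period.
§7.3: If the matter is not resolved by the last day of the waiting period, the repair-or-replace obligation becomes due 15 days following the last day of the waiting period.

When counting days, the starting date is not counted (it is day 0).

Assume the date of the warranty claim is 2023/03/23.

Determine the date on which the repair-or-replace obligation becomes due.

The last day of the inspection period: 2023/03/23 + 25 days = 2023/04/17.
The last day of the waiting period: 2023/04/17 + 21 days = 2023/05/08.
Adding 15 calendar days to 2023/05/08 gives 2023/05/23, which is the date on which the repair-or-replace obligation becomes due.

2023/05/23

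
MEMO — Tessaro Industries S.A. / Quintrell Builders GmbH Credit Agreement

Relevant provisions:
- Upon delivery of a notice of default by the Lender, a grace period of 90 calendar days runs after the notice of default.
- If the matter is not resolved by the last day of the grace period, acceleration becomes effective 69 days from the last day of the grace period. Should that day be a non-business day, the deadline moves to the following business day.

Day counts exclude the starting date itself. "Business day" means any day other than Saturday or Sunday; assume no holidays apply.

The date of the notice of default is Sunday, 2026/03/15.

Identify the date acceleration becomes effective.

The last day of the grace period: 2026/03/15 + 90 days = 2026/06/13.
The date acceleration becomes effective: 69 calendar days after 2026/06/13 is 2026/08/21. 2026/08/21 is a Friday, so no roll-forward applies.

2026/08/21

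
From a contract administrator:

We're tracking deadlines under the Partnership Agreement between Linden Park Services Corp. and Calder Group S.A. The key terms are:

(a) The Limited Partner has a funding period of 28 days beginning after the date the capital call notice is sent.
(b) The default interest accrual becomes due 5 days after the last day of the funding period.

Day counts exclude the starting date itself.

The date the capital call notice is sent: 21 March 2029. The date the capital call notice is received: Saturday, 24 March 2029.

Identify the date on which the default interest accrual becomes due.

23 April 2029

The last day of the funding period: 28 calendar days after 21 March 2029 is 18 April 2029.
The date on which the default interest accrual becomes due: 18 April 2029 + 5 days = 23 April 2029.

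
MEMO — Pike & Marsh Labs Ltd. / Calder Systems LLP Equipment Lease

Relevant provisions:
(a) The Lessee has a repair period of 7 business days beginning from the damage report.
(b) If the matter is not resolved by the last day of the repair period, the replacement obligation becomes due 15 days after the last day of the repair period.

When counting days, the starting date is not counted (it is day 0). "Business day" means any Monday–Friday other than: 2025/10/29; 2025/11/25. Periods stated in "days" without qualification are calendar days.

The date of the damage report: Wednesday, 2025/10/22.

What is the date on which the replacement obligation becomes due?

2025/11/18

The last day of the repair period: 7 business days after Wednesday, 2025/10/22, skipping weekends and the listed holiday on Oct 29 — Oct 23, Oct 24, Oct 27, Oct 28, Oct 30, Oct 31, Nov 3 — lands on Monday, 2025/11/03.
The date on which the replacement obligation becomes due: 2025/11/03 + 15 days = 2025/11/18.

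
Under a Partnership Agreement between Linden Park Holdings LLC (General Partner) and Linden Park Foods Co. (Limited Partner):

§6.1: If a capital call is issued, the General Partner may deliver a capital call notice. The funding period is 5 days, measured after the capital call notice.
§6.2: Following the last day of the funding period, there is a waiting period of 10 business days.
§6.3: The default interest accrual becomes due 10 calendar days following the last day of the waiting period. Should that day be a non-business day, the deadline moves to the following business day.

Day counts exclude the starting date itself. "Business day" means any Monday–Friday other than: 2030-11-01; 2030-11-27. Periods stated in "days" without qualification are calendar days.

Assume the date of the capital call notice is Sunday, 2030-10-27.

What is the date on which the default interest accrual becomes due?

The last day of the funding period: 2030-10-27 + 5 days = 2030-11-01.
The last day of the waiting period: counting 10 business days from Friday, 2030-11-01 (Nov 4, Nov 5, Nov 6, Nov 7, Nov 8, Nov 11, Nov 12, Nov 13, Nov 14, Nov 15, skipping weekends) reaches Friday, 2030-11-15.
The date on which the default interest accrual becomes due: 10 calendar days after 2030-11-15 is 2030-11-25. 2030-11-25 is a Monday and is not a listed holiday, so no roll-forward applies.

2030-11-25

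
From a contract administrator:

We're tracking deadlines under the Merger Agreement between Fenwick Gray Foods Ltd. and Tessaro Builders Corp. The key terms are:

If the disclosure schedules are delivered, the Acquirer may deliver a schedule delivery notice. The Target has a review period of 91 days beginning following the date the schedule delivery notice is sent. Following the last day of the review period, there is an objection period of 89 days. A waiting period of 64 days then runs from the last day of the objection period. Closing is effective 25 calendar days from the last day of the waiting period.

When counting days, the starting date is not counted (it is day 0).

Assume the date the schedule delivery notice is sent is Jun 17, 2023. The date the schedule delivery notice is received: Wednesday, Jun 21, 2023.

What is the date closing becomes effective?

Adding 91 calendar days to Jun 17, 2023 gives Sep 16, 2023, which is the last day of the review period.
Adding 89 calendar days to Sep 16, 2023 gives Dec 14, 2023, which is the last day of the objection period.
The last day of the waiting period: Dec 14, 2023 + 64 days = Feb 16, 2024.
The date closing becomes effective: 25 calendar days after Feb 16, 2024 is Mar 12, 2024.

Mar 12, 2024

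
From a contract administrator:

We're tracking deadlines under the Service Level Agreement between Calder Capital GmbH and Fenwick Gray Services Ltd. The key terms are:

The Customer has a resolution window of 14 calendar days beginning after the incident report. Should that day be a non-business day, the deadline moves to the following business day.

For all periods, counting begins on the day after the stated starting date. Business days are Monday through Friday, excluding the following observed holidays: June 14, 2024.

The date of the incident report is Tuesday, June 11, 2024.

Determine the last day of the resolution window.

Adding 14 calendar days to June 11, 2024 gives June 25, 2024, which is the last day of the resolution window. June 25, 2024 is a Tuesday and is not a listed holiday, so no roll-forward applies.

June 25, 2024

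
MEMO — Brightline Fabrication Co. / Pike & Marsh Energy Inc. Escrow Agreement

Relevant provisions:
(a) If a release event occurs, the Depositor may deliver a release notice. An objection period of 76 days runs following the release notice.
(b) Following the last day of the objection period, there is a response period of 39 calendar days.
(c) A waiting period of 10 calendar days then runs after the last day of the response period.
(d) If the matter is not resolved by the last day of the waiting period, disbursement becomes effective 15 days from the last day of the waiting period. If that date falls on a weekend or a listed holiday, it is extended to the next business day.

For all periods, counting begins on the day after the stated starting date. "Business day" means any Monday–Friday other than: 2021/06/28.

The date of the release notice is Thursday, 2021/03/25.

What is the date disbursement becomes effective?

Adding 76 calendar days to 2021/03/25 gives 2021/06/09, which is the last day of the objection period.
Adding 39 calendar days to 2021/06/09 gives 2021/07/18, which is the last day of the response period.
Adding 10 calendar days to 2021/07/18 gives 2021/07/28, which is the last day of the waiting period.
The date disbursement becomes effective: 15 calendar days after 2021/07/28 is 2021/08/12. 2021/08/12 is a Thursday and is not a listed holiday, so no roll-forward applies.

2021/08/12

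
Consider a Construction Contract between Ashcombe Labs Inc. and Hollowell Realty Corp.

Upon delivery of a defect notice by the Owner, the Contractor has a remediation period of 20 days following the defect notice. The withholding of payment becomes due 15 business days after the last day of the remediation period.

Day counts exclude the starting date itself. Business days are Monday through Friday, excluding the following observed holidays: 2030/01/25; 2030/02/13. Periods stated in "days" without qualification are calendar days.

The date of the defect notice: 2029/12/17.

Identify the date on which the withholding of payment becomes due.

2030/01/28

Adding 20 calendar days to 2029/12/17 gives 2030/01/06, which is the last day of the remediation period.
From Sunday, 2030/01/06, 15 business days (Jan 7, Jan 8, Jan 9, Jan 10, …, Jan 23, Jan 24, Jan 28, skipping weekends and the listed holiday on Jan 25) brings us to Monday, 2030/01/28, which is the date on which the withholding of payment becomes due.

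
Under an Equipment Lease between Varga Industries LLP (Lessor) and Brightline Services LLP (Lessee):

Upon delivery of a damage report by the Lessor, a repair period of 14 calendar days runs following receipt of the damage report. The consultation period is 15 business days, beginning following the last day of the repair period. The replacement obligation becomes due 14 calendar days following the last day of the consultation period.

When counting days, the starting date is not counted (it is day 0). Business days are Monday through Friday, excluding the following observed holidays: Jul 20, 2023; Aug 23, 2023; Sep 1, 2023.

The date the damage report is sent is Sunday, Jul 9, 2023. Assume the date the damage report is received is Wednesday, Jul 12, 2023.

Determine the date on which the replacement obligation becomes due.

The last day of the repair period: 14 calendar days after Jul 12, 2023 is Jul 26, 2023.
The last day of the consultation period: 15 business days after Wednesday, Jul 26, 2023, skipping weekends — Jul 27, Jul 28, Jul 31, Aug 1, …, Aug 14, Aug 15, Aug 16 — lands on Wednesday, Aug 16, 2023.
The date on which the replacement obligation becomes due: Aug 16, 2023 + 14 days = Aug 30, 2023.

Aug 30, 2023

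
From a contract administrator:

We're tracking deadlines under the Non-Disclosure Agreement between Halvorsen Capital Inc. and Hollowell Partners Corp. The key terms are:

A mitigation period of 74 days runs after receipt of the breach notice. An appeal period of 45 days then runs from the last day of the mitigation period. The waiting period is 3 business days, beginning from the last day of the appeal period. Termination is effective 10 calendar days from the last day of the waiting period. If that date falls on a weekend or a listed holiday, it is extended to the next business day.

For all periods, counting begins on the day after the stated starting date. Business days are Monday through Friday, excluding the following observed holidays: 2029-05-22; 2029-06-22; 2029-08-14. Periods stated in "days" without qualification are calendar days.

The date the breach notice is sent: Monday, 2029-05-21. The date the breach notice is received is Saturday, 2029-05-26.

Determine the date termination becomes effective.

2029-10-08

Adding 74 calendar days to 2029-05-26 gives 2029-08-08, which is the last day of the mitigation period.
The last day of the appeal period: 45 calendar days after 2029-08-08 is 2029-09-22.
The last day of the waiting period: counting 3 business days from Saturday, 2029-09-22 (Sep 24, Sep 25, Sep 26, skipping weekends) reaches Wednesday, 2029-09-26.
The date termination becomes effective: 10 calendar days after 2029-09-26 is 2029-10-06. That falls on a Saturday, so it rolls to the next business day, Monday, 2029-10-08.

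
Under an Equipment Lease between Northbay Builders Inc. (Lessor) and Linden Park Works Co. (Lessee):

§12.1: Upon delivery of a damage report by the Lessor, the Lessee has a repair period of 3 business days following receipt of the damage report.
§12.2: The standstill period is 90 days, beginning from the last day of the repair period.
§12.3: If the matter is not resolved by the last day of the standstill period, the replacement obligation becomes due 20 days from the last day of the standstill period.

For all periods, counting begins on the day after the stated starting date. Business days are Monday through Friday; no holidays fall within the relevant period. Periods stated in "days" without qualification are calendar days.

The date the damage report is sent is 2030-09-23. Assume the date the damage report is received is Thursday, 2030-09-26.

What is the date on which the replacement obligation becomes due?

2031-01-19

From Thursday, 2030-09-26, 3 business days (Sep 27, Sep 30, Oct 1, skipping weekends) brings us to Tuesday, 2030-10-01, which is the last day of the repair period.
The last day of the standstill period: 2030-10-01 + 90 days = 2030-12-30.
Adding 20 calendar days to 2030-12-30 gives 2031-01-19, which is the date on which the replacement obligation becomes due.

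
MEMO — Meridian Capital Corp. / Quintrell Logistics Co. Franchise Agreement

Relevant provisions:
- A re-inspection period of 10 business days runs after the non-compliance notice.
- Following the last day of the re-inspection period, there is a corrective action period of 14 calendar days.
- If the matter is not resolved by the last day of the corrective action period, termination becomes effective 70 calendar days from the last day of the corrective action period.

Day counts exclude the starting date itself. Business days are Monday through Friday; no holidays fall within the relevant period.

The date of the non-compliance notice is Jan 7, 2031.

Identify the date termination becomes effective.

The last day of the re-inspection period: 10 business days after Tuesday, Jan 7, 2031, skipping weekends — Jan 8, Jan 9, Jan 10, Jan 13, Jan 14, Jan 15, Jan 16, Jan 17, Jan 20, Jan 21 — lands on Tuesday, Jan 21, 2031.
Adding 14 calendar days to Jan 21, 2031 gives Feb 4, 2031, which is the last day of the corrective action period.
Adding 70 calendar days to Feb 4, 2031 gives Apr 15, 2031, which is the date termination becomes effective.

Apr 15, 2031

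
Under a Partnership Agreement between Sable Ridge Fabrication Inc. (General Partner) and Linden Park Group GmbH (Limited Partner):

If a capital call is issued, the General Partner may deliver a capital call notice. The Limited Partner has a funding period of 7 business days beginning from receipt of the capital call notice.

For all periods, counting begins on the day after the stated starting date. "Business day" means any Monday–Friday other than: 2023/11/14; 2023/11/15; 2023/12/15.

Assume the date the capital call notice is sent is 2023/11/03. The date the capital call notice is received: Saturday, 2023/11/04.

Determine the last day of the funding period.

The last day of the funding period: 7 business days after Saturday, 2023/11/04, skipping weekends and the listed holidays on Nov 14, Nov 15 — Nov 6, Nov 7, Nov 8, Nov 9, Nov 10, Nov 13, Nov 16 — lands on Thursday, 2023/11/16.

2023/11/16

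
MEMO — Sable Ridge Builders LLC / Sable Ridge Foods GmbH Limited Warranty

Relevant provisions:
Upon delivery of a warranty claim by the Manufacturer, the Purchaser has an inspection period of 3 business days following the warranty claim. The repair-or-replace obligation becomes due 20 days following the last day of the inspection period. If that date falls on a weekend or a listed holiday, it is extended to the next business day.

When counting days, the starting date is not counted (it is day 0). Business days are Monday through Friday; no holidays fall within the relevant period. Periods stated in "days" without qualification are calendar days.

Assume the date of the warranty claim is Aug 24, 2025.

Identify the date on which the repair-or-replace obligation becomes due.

Sep 16, 2025

The last day of the inspection period: counting 3 business days from Sunday, Aug 24, 2025 (Aug 25, Aug 26, Aug 27, skipping weekends) reaches Wednesday, Aug 27, 2025.
The date on which the repair-or-replace obligation becomes due: Aug 27, 2025 + 20 days = Sep 16, 2025. Sep 16, 2025 is a Tuesday, so no roll-forward applies.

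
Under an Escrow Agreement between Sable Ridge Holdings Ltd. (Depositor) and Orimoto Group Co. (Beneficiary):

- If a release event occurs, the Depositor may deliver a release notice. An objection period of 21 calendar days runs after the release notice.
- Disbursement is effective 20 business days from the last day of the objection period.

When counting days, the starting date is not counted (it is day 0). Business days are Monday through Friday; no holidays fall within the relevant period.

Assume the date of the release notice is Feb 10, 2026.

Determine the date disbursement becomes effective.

The last day of the objection period: Feb 10, 2026 + 21 days = Mar 3, 2026.
The date disbursement becomes effective: counting 20 business days from Tuesday, Mar 3, 2026 (Mar 4, Mar 5, Mar 6, Mar 9, …, Mar 27, Mar 30, Mar 31, skipping weekends) reaches Tuesday, Mar 31, 2026.

Mar 31, 2026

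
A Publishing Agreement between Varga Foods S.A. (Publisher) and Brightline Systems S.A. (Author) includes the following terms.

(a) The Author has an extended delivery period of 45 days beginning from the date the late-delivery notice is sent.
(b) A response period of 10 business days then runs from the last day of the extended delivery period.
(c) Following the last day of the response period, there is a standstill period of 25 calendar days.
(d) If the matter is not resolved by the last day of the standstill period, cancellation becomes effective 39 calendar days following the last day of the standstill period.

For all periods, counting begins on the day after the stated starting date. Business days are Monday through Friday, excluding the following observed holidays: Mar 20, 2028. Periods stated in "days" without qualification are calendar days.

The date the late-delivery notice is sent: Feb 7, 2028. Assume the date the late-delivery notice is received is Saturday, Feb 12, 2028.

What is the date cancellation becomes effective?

The last day of the extended delivery period: 45 calendar days after Feb 7, 2028 is Mar 23, 2028.
From Thursday, Mar 23, 2028, 10 business days (Mar 24, Mar 27, Mar 28, Mar 29, Mar 30, Mar 31, Apr 3, Apr 4, Apr 5, Apr 6, skipping weekends) brings us to Thursday, Apr 6, 2028, which is the last day of the response period.
The last day of the standstill period: Apr 6, 2028 + 25 days = May 1, 2028.
Adding 39 calendar days to May 1, 2028 gives Jun 9, 2028, which is the date cancellation becomes effective.

Jun 9, 2028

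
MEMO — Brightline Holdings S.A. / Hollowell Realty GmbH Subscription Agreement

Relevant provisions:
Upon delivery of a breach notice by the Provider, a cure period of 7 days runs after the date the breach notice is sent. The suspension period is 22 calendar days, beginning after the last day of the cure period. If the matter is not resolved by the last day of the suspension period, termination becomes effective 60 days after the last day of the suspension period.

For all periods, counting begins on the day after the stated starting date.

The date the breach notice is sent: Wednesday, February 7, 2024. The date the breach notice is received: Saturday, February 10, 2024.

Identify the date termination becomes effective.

May 6, 2024

Adding 7 calendar days to February 7, 2024 gives February 14, 2024, which is the last day of the cure period.
The last day of the suspension period: February 14, 2024 + 22 days = March 7, 2024.
The date termination becomes effective: March 7, 2024 + 60 days = May 6, 2024.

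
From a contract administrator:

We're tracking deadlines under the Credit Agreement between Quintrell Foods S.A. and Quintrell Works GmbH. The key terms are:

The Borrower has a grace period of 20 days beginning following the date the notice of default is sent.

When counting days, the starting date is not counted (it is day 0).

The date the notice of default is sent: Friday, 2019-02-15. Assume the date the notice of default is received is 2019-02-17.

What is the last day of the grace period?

2019-03-07

The last day of the grace period: 2019-02-15 + 20 days = 2019-03-07.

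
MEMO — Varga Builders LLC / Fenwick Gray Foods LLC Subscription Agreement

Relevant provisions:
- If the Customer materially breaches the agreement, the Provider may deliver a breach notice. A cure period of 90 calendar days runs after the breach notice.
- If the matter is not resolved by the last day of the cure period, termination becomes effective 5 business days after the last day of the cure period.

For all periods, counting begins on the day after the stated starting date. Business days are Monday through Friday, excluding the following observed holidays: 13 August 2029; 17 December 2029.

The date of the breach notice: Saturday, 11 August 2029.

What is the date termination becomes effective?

The last day of the cure period: 90 calendar days after 11 August 2029 is 9 November 2029.
The date termination becomes effective: counting 5 business days from Friday, 9 November 2029 (Nov 12, Nov 13, Nov 14, Nov 15, Nov 16, skipping weekends) reaches Friday, 16 November 2029.

16 November 2029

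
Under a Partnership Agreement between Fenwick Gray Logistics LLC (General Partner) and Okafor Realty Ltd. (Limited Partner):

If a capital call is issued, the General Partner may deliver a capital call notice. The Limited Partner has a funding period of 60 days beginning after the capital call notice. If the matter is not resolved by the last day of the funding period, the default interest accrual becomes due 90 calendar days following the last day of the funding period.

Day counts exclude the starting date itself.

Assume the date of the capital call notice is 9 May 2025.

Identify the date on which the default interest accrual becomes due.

The last day of the funding period: 9 May 2025 + 60 days = 8 July 2025.
Adding 90 calendar days to 8 July 2025 gives 6 October 2025, which is the date on which the default interest accrual becomes due.

6 October 2025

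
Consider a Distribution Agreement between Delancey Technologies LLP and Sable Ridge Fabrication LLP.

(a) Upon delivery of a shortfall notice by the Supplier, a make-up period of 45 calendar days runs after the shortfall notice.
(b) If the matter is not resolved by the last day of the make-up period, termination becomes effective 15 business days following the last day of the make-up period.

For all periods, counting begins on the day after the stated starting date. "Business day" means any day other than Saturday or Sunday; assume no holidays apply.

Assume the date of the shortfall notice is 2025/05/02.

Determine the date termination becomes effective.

Adding 45 calendar days to 2025/05/02 gives 2025/06/16, which is the last day of the make-up period.
The date termination becomes effective: 15 business days after Monday, 2025/06/16, skipping weekends — Jun 17, Jun 18, Jun 19, Jun 20, …, Jul 3, Jul 4, Jul 7 — lands on Monday, 2025/07/07.

2025/07/07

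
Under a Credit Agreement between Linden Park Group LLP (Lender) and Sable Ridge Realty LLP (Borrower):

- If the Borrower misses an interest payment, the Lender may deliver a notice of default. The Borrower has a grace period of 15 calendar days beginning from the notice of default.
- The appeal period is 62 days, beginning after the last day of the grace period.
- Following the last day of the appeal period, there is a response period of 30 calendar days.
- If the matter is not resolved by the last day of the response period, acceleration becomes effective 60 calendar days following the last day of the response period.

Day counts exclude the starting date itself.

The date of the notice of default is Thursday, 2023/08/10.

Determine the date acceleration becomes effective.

2024/01/24

The last day of the grace period: 15 calendar days after 2023/08/10 is 2023/08/25.
Adding 62 calendar days to 2023/08/25 gives 2023/10/26, which is the last day of the appeal period.
Adding 30 calendar days to 2023/10/26 gives 2023/11/25, which is the last day of the response period.
The date acceleration becomes effective: 60 calendar days after 2023/11/25 is 2024/01/24.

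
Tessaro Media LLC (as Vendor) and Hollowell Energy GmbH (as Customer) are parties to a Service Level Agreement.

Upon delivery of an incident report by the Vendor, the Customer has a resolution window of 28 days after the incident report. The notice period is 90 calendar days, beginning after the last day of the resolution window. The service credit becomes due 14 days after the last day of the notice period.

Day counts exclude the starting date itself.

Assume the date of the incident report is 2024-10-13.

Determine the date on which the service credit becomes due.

The last day of the resolution window: 2024-10-13 + 28 days = 2024-11-10.
The last day of the notice period: 90 calendar days after 2024-11-10 is 2025-02-08.
Adding 14 calendar days to 2025-02-08 gives 2025-02-22, which is the date on which the service credit becomes due.

2025-02-22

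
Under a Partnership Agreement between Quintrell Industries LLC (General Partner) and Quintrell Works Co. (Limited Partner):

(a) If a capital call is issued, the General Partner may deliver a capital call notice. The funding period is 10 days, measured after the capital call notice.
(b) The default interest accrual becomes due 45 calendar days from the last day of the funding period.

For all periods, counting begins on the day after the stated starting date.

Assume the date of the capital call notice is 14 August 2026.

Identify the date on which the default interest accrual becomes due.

8 October 2026

Adding 10 calendar days to 14 August 2026 gives 24 August 2026, which is the last day of the funding period.
The date on which the default interest accrual becomes due: 45 calendar days after 24 August 2026 is 8 October 2026.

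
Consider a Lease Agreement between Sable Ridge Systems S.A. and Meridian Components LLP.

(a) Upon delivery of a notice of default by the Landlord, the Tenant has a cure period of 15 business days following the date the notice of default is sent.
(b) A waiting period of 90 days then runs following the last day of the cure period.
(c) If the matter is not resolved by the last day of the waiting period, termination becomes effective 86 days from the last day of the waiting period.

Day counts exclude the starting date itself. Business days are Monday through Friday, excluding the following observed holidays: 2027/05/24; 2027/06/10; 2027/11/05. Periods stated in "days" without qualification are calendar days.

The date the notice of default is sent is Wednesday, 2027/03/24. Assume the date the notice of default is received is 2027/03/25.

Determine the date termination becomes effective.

The last day of the cure period: 15 business days after Wednesday, 2027/03/24, skipping weekends — Mar 25, Mar 26, Mar 29, Mar 30, …, Apr 12, Apr 13, Apr 14 — lands on Wednesday, 2027/04/14.
The last day of the waiting period: 90 calendar days after 2027/04/14 is 2027/07/13.
The date termination becomes effective: 86 calendar days after 2027/07/13 is 2027/10/07.

2027/10/07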